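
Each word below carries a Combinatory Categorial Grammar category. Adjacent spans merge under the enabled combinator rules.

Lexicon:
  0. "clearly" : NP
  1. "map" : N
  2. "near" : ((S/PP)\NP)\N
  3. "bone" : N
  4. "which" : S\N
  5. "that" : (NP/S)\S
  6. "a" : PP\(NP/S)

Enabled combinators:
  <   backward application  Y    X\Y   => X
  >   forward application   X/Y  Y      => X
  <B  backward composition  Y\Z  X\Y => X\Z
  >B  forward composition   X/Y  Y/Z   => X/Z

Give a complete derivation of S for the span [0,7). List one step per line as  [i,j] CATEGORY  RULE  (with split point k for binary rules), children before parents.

[0,1] NP  lex  "clearly"
[1,2] N  lex  "map"
[2,3] ((S/PP)\NP)\N  lex  "near"
[1,3] (S/PP)\NP  <  k=2
[0,3] S/PP  <  k=1
[3,4] N  lex  "bone"
[4,5] S\N  lex  "which"
[3,5] S  <  k=4
[5,6] (NP/S)\S  lex  "that"
[6,7] PP\(NP/S)  lex  "a"
[5,7] PP\S  <B  k=6
[3,7] PP  <  k=5
[0,7] S  >  k=3

[0,7] S   >
  [0,3] S/PP   <
    [0,1] "clearly" : NP
    [1,3] (S/PP)\NP   <
      [1,2] "map" : N
      [2,3] "near" : ((S/PP)\NP)\N
  [3,7] PP   <
    [3,5] S   <
      [3,4] "bone" : N
      [4,5] "which" : S\N
    [5,7] PP\S   <B
      [5,6] "that" : (NP/S)\S
      [6,7] "a" : PP\(NP/S)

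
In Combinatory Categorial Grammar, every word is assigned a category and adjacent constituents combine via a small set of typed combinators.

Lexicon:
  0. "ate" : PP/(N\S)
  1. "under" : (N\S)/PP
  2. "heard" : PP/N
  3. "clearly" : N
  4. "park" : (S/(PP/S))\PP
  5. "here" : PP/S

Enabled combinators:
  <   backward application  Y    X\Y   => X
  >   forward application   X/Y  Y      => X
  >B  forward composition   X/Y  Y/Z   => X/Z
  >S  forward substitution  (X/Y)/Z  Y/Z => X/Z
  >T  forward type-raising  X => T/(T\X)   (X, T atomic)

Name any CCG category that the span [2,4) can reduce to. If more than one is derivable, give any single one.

[0,6] S   >
  [0,5] S/(PP/S)   <
    [0,4] PP   >
      [0,1] "ate" : PP/(N\S)
      [1,4] N\S   >
        [1,2] "under" : (N\S)/PP
        [2,4] PP   >
          [2,3] "heard" : PP/N
          [3,4] "clearly" : N
    [4,5] "park" : (S/(PP/S))\PP
  [5,6] "here" : PP/S

PP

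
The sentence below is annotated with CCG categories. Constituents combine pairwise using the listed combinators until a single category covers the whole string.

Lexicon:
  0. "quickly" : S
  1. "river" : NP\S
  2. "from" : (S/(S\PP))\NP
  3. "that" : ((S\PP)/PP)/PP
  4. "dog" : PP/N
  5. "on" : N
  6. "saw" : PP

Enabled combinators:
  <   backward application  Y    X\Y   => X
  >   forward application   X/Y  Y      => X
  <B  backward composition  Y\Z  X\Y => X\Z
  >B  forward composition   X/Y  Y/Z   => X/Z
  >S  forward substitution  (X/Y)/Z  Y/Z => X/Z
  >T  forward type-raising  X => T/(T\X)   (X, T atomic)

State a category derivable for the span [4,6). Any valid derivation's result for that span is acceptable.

[0,7] S   >
  [0,3] S/(S\PP)   <
    [0,2] NP   <
      [0,1] "quickly" : S
      [1,2] "river" : NP\S
    [2,3] "from" : (S/(S\PP))\NP
  [3,7] S\PP   >
    [3,6] (S\PP)/PP   >
      [3,4] "that" : ((S\PP)/PP)/PP
      [4,6] PP   >
        [4,5] "dog" : PP/N
        [5,6] "on" : N
    [6,7] "saw" : PP

PP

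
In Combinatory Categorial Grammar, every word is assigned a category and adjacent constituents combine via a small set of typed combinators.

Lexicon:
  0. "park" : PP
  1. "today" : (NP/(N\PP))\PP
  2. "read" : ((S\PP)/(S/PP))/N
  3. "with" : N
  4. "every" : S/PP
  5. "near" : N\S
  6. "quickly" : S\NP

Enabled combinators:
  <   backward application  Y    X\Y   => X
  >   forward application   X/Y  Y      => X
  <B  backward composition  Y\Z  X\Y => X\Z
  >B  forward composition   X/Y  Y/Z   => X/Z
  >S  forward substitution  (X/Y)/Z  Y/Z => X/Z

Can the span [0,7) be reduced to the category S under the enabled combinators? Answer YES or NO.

YES

[0,7] S   <
  [0,6] NP   >
    [0,2] NP/(N\PP)   <
      [0,1] "park" : PP
      [1,2] "today" : (NP/(N\PP))\PP
    [2,6] N\PP   <B
      [2,5] S\PP   >
        [2,4] (S\PP)/(S/PP)   >
          [2,3] "read" : ((S\PP)/(S/PP))/N
          [3,4] "with" : N
        [4,5] "every" : S/PP
      [5,6] "near" : N\S
  [6,7] "quickly" : S\NP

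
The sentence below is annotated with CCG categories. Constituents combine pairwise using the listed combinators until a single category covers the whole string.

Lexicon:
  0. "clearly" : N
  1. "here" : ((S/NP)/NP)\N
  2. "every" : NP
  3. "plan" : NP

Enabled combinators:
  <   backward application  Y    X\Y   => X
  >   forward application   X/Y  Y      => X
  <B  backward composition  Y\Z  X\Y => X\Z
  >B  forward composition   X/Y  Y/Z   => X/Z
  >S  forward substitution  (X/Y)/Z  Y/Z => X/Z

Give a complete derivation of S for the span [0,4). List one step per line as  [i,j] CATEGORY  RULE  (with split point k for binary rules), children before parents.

[0,4] S   >
  [0,3] S/NP   >
    [0,2] (S/NP)/NP   <
      [0,1] "clearly" : N
      [1,2] "here" : ((S/NP)/NP)\N
    [2,3] "every" : NP
  [3,4] "plan" : NP

[0,1] N  lex  "clearly"
[1,2] ((S/NP)/NP)\N  lex  "here"
[0,2] (S/NP)/NP  <  k=1
[2,3] NP  lex  "every"
[0,3] S/NP  >  k=2
[3,4] NP  lex  "plan"
[0,4] S  >  k=3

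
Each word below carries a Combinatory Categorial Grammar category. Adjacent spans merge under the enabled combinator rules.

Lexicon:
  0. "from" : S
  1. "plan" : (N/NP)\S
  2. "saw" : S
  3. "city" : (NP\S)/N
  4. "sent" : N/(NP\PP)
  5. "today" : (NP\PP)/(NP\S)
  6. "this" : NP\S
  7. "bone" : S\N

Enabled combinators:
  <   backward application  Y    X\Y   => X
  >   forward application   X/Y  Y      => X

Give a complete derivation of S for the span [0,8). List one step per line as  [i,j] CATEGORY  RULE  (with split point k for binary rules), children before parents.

[0,1] S  lex  "from"
[1,2] (N/NP)\S  lex  "plan"
[0,2] N/NP  <  k=1
[2,3] S  lex  "saw"
[3,4] (NP\S)/N  lex  "city"
[4,5] N/(NP\PP)  lex  "sent"
[5,6] (NP\PP)/(NP\S)  lex  "today"
[6,7] NP\S  lex  "this"
[5,7] NP\PP  >  k=6
[4,7] N  >  k=5
[3,7] NP\S  >  k=4
[2,7] NP  <  k=3
[0,7] N  >  k=2
[7,8] S\N  lex  "bone"
[0,8] S  <  k=7

[0,8] S   <
  [0,7] N   >
    [0,2] N/NP   <
      [0,1] "from" : S
      [1,2] "plan" : (N/NP)\S
    [2,7] NP   <
      [2,3] "saw" : S
      [3,7] NP\S   >
        [3,4] "city" : (NP\S)/N
        [4,7] N   >
          [4,5] "sent" : N/(NP\PP)
          [5,7] NP\PP   >
            [5,6] "today" : (NP\PP)/(NP\S)
            [6,7] "this" : NP\S
  [7,8] "bone" : S\N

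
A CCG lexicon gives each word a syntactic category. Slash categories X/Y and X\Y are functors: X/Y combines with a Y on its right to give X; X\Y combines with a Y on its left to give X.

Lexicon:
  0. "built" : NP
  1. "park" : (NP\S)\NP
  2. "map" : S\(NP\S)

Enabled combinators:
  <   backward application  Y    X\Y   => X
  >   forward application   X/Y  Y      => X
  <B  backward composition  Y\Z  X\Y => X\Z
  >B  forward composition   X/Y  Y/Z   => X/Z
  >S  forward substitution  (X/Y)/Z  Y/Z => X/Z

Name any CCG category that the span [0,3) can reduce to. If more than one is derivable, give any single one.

[0,3] S   <
  [0,2] NP\S   <
    [0,1] "built" : NP
    [1,2] "park" : (NP\S)\NP
  [2,3] "map" : S\(NP\S)

S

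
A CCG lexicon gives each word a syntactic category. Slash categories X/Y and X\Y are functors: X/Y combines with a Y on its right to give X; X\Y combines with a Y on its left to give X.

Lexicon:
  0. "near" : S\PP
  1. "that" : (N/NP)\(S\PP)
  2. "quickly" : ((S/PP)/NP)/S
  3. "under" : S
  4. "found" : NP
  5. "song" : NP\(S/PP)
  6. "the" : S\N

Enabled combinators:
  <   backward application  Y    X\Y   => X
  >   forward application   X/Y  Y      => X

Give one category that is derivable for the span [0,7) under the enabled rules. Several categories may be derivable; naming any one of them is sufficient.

[0,7] S   <
  [0,6] N   >
    [0,2] N/NP   <
      [0,1] "near" : S\PP
      [1,2] "that" : (N/NP)\(S\PP)
    [2,6] NP   <
      [2,5] S/PP   >
        [2,4] (S/PP)/NP   >
          [2,3] "quickly" : ((S/PP)/NP)/S
          [3,4] "under" : S
        [4,5] "found" : NP
      [5,6] "song" : NP\(S/PP)
  [6,7] "the" : S\N

S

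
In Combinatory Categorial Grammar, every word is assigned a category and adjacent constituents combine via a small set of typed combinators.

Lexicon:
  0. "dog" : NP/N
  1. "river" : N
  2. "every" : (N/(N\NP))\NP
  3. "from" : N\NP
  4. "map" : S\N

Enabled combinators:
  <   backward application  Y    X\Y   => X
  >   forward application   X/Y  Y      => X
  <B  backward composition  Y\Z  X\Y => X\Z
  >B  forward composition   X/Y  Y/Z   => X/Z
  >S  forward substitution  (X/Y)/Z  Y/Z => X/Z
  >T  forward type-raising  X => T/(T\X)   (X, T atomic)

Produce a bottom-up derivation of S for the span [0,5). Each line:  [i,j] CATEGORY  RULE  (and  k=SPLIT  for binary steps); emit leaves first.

[0,5] S   <
  [0,4] N   >
    [0,3] N/(N\NP)   <
      [0,2] NP   >
        [0,1] "dog" : NP/N
        [1,2] "river" : N
      [2,3] "every" : (N/(N\NP))\NP
    [3,4] "from" : N\NP
  [4,5] "map" : S\N

[0,1] NP/N  lex  "dog"
[1,2] N  lex  "river"
[0,2] NP  >  k=1
[2,3] (N/(N\NP))\NP  lex  "every"
[0,3] N/(N\NP)  <  k=2
[3,4] N\NP  lex  "from"
[0,4] N  >  k=3
[4,5] S\N  lex  "map"
[0,5] S  <  k=4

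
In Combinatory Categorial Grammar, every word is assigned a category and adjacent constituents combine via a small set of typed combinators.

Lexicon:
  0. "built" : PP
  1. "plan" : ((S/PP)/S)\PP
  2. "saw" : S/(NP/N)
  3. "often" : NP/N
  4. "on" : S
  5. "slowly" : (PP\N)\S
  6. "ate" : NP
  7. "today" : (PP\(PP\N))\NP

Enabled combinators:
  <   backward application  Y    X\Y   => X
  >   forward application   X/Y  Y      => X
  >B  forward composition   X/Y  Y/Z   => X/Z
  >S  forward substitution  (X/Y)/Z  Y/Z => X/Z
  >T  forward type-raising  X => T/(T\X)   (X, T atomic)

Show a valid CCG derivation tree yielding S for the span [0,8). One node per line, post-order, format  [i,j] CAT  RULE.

[0,8] S   >
  [0,4] S/PP   >
    [0,2] (S/PP)/S   <
      [0,1] "built" : PP
      [1,2] "plan" : ((S/PP)/S)\PP
    [2,4] S   >
      [2,3] "saw" : S/(NP/N)
      [3,4] "often" : NP/N
  [4,8] PP   <
    [4,6] PP\N   <
      [4,5] "on" : S
      [5,6] "slowly" : (PP\N)\S
    [6,8] PP\(PP\N)   <
      [6,7] "ate" : NP
      [7,8] "today" : (PP\(PP\N))\NP

[0,1] PP  lex  "built"
[1,2] ((S/PP)/S)\PP  lex  "plan"
[0,2] (S/PP)/S  <  k=1
[2,3] S/(NP/N)  lex  "saw"
[3,4] NP/N  lex  "often"
[2,4] S  >  k=3
[0,4] S/PP  >  k=2
[4,5] S  lex  "on"
[5,6] (PP\N)\S  lex  "slowly"
[4,6] PP\N  <  k=5
[6,7] NP  lex  "ate"
[7,8] (PP\(PP\N))\NP  lex  "today"
[6,8] PP\(PP\N)  <  k=7
[4,8] PP  <  k=6
[0,8] S  >  k=4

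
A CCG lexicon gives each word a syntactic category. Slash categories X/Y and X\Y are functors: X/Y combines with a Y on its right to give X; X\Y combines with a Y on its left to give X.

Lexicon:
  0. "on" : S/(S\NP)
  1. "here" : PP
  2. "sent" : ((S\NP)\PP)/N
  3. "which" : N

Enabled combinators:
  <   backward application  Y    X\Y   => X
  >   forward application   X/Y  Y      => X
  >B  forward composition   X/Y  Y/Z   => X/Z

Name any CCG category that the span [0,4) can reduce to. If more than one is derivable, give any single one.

[0,4] S   >
  [0,1] "on" : S/(S\NP)
  [1,4] S\NP   <
    [1,2] "here" : PP
    [2,4] (S\NP)\PP   >
      [2,3] "sent" : ((S\NP)\PP)/N
      [3,4] "which" : N

S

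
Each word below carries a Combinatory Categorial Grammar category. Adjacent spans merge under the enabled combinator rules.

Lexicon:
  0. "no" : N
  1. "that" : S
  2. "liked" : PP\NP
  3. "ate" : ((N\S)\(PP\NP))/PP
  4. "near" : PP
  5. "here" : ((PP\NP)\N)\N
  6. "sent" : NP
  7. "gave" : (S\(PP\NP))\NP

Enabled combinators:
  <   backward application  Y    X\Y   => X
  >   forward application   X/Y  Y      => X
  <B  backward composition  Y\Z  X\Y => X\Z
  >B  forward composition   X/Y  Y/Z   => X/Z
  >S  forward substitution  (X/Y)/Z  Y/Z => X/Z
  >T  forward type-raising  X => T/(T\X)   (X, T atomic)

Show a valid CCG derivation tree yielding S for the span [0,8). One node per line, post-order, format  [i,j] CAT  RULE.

[0,8] S   <
  [0,1] "no" : N
  [1,8] S\N   <B
    [1,6] (PP\NP)\N   <
      [1,5] N   >
        [1,2] N/(N\S)   >T
          [1,2] "that" : S
        [2,5] N\S   <
          [2,3] "liked" : PP\NP
          [3,5] (N\S)\(PP\NP)   >
            [3,4] "ate" : ((N\S)\(PP\NP))/PP
            [4,5] "near" : PP
      [5,6] "here" : ((PP\NP)\N)\N
    [6,8] S\(PP\NP)   <
      [6,7] "sent" : NP
      [7,8] "gave" : (S\(PP\NP))\NP

[0,1] N  lex  "no"
[1,2] S  lex  "that"
[1,2] N/(N\S)  >T
[2,3] PP\NP  lex  "liked"
[3,4] ((N\S)\(PP\NP))/PP  lex  "ate"
[4,5] PP  lex  "near"
[3,5] (N\S)\(PP\NP)  >  k=4
[2,5] N\S  <  k=3
[1,5] N  >  k=2
[5,6] ((PP\NP)\N)\N  lex  "here"
[1,6] (PP\NP)\N  <  k=5
[6,7] NP  lex  "sent"
[7,8] (S\(PP\NP))\NP  lex  "gave"
[6,8] S\(PP\NP)  <  k=7
[1,8] S\N  <B  k=6
[0,8] S  <  k=1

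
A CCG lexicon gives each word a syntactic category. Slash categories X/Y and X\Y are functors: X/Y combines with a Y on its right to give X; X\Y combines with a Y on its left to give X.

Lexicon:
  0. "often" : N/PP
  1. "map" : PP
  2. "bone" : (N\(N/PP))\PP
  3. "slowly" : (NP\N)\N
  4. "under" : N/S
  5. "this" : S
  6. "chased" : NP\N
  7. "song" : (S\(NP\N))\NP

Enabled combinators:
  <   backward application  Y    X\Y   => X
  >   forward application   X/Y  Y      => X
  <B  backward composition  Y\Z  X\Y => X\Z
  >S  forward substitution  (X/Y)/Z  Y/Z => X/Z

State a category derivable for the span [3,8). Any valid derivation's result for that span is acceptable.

S\N

[0,8] S   <
  [0,3] N   <
    [0,1] "often" : N/PP
    [1,3] N\(N/PP)   <
      [1,2] "map" : PP
      [2,3] "bone" : (N\(N/PP))\PP
  [3,8] S\N   <B
    [3,4] "slowly" : (NP\N)\N
    [4,8] S\(NP\N)   <
      [4,7] NP   <
        [4,6] N   >
          [4,5] "under" : N/S
          [5,6] "this" : S
        [6,7] "chased" : NP\N
      [7,8] "song" : (S\(NP\N))\NP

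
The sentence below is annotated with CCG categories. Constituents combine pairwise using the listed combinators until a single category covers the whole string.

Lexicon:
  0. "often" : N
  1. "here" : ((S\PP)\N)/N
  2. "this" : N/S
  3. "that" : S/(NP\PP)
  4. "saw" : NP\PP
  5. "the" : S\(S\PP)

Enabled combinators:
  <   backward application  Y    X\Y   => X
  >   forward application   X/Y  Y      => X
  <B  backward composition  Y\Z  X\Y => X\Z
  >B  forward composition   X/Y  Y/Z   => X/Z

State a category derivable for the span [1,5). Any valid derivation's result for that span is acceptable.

(S\PP)\N

[0,6] S   <
  [0,1] "often" : N
  [1,6] S\N   <B
    [1,5] (S\PP)\N   >
      [1,2] "here" : ((S\PP)\N)/N
      [2,5] N   >
        [2,3] "this" : N/S
        [3,5] S   >
          [3,4] "that" : S/(NP\PP)
          [4,5] "saw" : NP\PP
    [5,6] "the" : S\(S\PP)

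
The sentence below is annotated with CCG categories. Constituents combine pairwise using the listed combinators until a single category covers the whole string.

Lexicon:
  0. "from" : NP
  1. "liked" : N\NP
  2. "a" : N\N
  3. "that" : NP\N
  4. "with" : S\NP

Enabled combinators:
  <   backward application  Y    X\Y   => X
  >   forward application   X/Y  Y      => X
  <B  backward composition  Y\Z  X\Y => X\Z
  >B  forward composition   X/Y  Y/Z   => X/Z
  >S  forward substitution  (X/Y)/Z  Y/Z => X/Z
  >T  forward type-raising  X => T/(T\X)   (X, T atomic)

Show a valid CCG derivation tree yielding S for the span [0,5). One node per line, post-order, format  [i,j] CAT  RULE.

[0,1] NP  lex  "from"
[0,1] N/(N\NP)  >T
[1,2] N\NP  lex  "liked"
[0,2] N  >  k=1
[2,3] N\N  lex  "a"
[3,4] NP\N  lex  "that"
[2,4] NP\N  <B  k=3
[0,4] NP  <  k=2
[4,5] S\NP  lex  "with"
[0,5] S  <  k=4

[0,5] S   <
  [0,4] NP   <
    [0,2] N   >
      [0,1] N/(N\NP)   >T
        [0,1] "from" : NP
      [1,2] "liked" : N\NP
    [2,4] NP\N   <B
      [2,3] "a" : N\N
      [3,4] "that" : NP\N
  [4,5] "with" : S\NP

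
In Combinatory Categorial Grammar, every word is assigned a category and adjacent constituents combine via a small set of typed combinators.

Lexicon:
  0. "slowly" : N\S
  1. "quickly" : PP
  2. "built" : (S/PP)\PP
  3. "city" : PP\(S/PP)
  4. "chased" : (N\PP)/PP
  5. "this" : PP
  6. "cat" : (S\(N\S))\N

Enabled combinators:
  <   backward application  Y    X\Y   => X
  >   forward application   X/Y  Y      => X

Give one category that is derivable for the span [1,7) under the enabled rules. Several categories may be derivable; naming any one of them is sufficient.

[0,7] S   <
  [0,1] "slowly" : N\S
  [1,7] S\(N\S)   <
    [1,6] N   <
      [1,4] PP   <
        [1,3] S/PP   <
          [1,2] "quickly" : PP
          [2,3] "built" : (S/PP)\PP
        [3,4] "city" : PP\(S/PP)
      [4,6] N\PP   >
        [4,5] "chased" : (N\PP)/PP
        [5,6] "this" : PP
    [6,7] "cat" : (S\(N\S))\N

S\(N\S)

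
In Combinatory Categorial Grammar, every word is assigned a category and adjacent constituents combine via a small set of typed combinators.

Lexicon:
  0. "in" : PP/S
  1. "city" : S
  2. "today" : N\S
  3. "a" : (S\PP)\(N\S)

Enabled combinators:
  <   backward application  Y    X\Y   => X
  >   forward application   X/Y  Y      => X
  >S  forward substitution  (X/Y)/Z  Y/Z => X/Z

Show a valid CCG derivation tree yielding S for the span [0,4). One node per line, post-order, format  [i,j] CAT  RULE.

[0,1] PP/S  lex  "in"
[1,2] S  lex  "city"
[0,2] PP  >  k=1
[2,3] N\S  lex  "today"
[3,4] (S\PP)\(N\S)  lex  "a"
[2,4] S\PP  <  k=3
[0,4] S  <  k=2

[0,4] S   <
  [0,2] PP   >
    [0,1] "in" : PP/S
    [1,2] "city" : S
  [2,4] S\PP   <
    [2,3] "today" : N\S
    [3,4] "a" : (S\PP)\(N\S)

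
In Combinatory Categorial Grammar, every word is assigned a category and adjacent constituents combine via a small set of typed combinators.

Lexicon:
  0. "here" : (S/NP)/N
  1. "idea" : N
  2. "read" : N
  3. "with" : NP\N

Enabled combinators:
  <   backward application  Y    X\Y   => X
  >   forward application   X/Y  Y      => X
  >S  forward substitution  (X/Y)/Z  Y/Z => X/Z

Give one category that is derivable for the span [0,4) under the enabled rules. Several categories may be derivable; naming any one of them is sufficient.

[0,4] S   >
  [0,2] S/NP   >
    [0,1] "here" : (S/NP)/N
    [1,2] "idea" : N
  [2,4] NP   <
    [2,3] "read" : N
    [3,4] "with" : NP\N

S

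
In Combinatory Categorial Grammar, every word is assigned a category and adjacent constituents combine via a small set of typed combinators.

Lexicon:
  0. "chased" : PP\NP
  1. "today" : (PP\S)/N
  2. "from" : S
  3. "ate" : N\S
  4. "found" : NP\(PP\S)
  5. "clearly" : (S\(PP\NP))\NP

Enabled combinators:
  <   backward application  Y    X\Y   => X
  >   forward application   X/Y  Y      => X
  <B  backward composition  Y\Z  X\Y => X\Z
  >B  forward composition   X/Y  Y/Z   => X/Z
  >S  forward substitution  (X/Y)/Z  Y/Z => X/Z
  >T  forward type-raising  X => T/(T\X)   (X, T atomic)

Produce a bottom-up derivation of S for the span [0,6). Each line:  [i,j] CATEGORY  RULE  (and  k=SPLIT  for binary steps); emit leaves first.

[0,1] PP\NP  lex  "chased"
[1,2] (PP\S)/N  lex  "today"
[2,3] S  lex  "from"
[3,4] N\S  lex  "ate"
[2,4] N  <  k=3
[1,4] PP\S  >  k=2
[4,5] NP\(PP\S)  lex  "found"
[1,5] NP  <  k=4
[5,6] (S\(PP\NP))\NP  lex  "clearly"
[1,6] S\(PP\NP)  <  k=5
[0,6] S  <  k=1

[0,6] S   <
  [0,1] "chased" : PP\NP
  [1,6] S\(PP\NP)   <
    [1,5] NP   <
      [1,4] PP\S   >
        [1,2] "today" : (PP\S)/N
        [2,4] N   <
          [2,3] "from" : S
          [3,4] "ate" : N\S
      [4,5] "found" : NP\(PP\S)
    [5,6] "clearly" : (S\(PP\NP))\NP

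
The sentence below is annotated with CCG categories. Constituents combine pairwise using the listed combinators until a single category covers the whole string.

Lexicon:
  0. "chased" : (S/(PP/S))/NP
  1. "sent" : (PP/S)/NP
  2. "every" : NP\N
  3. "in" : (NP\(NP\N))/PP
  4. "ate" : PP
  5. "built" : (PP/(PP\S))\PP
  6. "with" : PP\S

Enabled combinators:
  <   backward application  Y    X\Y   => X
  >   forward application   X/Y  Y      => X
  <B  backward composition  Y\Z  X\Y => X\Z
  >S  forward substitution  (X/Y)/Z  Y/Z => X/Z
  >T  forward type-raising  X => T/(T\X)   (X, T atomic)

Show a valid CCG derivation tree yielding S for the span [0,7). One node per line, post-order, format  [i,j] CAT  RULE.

[0,1] (S/(PP/S))/NP  lex  "chased"
[1,2] (PP/S)/NP  lex  "sent"
[0,2] S/NP  >S  k=1
[2,3] NP\N  lex  "every"
[3,4] (NP\(NP\N))/PP  lex  "in"
[4,5] PP  lex  "ate"
[5,6] (PP/(PP\S))\PP  lex  "built"
[4,6] PP/(PP\S)  <  k=5
[6,7] PP\S  lex  "with"
[4,7] PP  >  k=6
[3,7] NP\(NP\N)  >  k=4
[2,7] NP  <  k=3
[0,7] S  >  k=2

[0,7] S   >
  [0,2] S/NP   >S
    [0,1] "chased" : (S/(PP/S))/NP
    [1,2] "sent" : (PP/S)/NP
  [2,7] NP   <
    [2,3] "every" : NP\N
    [3,7] NP\(NP\N)   >
      [3,4] "in" : (NP\(NP\N))/PP
      [4,7] PP   >
        [4,6] PP/(PP\S)   <
          [4,5] "ate" : PP
          [5,6] "built" : (PP/(PP\S))\PP
        [6,7] "with" : PP\S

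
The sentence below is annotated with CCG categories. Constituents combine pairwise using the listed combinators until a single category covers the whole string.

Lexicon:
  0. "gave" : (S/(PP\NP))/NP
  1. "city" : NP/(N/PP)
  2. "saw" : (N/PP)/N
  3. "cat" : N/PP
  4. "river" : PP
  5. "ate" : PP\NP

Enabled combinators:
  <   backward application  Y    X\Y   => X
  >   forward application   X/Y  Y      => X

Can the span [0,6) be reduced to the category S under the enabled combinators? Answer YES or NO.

YES

[0,6] S   >
  [0,5] S/(PP\NP)   >
    [0,1] "gave" : (S/(PP\NP))/NP
    [1,5] NP   >
      [1,2] "city" : NP/(N/PP)
      [2,5] N/PP   >
        [2,3] "saw" : (N/PP)/N
        [3,5] N   >
          [3,4] "cat" : N/PP
          [4,5] "river" : PP
  [5,6] "ate" : PP\NP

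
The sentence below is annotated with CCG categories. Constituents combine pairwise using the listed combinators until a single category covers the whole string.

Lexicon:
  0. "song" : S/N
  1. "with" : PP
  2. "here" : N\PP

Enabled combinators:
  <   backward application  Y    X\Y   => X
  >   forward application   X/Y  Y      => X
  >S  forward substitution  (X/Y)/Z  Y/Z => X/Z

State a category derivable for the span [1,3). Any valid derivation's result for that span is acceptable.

[0,3] S   >
  [0,1] "song" : S/N
  [1,3] N   <
    [1,2] "with" : PP
    [2,3] "here" : N\PP

N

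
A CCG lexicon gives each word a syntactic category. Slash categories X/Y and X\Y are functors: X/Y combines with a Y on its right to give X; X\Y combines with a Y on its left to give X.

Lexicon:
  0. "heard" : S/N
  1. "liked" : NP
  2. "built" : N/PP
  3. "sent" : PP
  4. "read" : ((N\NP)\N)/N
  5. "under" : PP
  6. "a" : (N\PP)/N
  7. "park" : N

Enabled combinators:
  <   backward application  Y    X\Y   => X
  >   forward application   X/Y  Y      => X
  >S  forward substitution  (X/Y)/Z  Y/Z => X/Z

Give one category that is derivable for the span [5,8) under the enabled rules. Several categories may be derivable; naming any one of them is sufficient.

[0,8] S   >
  [0,1] "heard" : S/N
  [1,8] N   <
    [1,2] "liked" : NP
    [2,8] N\NP   <
      [2,4] N   >
        [2,3] "built" : N/PP
        [3,4] "sent" : PP
      [4,8] (N\NP)\N   >
        [4,5] "read" : ((N\NP)\N)/N
        [5,8] N   <
          [5,6] "under" : PP
          [6,8] N\PP   >
            [6,7] "a" : (N\PP)/N
            [7,8] "park" : N

N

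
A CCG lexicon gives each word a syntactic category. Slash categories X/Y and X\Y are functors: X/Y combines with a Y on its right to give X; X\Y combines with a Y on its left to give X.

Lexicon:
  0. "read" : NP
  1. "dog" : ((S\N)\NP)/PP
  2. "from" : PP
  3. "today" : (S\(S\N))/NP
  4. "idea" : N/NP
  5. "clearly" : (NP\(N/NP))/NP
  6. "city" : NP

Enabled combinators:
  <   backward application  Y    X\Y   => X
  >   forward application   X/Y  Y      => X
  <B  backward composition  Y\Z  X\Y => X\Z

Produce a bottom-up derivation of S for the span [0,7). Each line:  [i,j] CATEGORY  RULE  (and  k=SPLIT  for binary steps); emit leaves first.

[0,1] NP  lex  "read"
[1,2] ((S\N)\NP)/PP  lex  "dog"
[2,3] PP  lex  "from"
[1,3] (S\N)\NP  >  k=2
[0,3] S\N  <  k=1
[3,4] (S\(S\N))/NP  lex  "today"
[4,5] N/NP  lex  "idea"
[5,6] (NP\(N/NP))/NP  lex  "clearly"
[6,7] NP  lex  "city"
[5,7] NP\(N/NP)  >  k=6
[4,7] NP  <  k=5
[3,7] S\(S\N)  >  k=4
[0,7] S  <  k=3

[0,7] S   <
  [0,3] S\N   <
    [0,1] "read" : NP
    [1,3] (S\N)\NP   >
      [1,2] "dog" : ((S\N)\NP)/PP
      [2,3] "from" : PP
  [3,7] S\(S\N)   >
    [3,4] "today" : (S\(S\N))/NP
    [4,7] NP   <
      [4,5] "idea" : N/NP
      [5,7] NP\(N/NP)   >
        [5,6] "clearly" : (NP\(N/NP))/NP
        [6,7] "city" : NP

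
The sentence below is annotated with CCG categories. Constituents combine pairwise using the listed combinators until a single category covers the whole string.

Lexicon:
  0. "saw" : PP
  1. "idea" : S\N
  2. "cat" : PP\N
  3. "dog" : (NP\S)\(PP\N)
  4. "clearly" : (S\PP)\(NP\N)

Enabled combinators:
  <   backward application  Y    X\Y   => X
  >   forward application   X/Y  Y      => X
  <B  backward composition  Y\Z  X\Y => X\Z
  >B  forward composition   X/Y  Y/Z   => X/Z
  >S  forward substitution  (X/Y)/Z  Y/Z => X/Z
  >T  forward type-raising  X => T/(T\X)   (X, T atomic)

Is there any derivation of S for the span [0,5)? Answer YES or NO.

[0,5] S   >
  [0,1] S/(S\PP)   >T
    [0,1] "saw" : PP
  [1,5] S\PP   <
    [1,4] NP\N   <B
      [1,2] "idea" : S\N
      [2,4] NP\S   <
        [2,3] "cat" : PP\N
        [3,4] "dog" : (NP\S)\(PP\N)
    [4,5] "clearly" : (S\PP)\(NP\N)

YES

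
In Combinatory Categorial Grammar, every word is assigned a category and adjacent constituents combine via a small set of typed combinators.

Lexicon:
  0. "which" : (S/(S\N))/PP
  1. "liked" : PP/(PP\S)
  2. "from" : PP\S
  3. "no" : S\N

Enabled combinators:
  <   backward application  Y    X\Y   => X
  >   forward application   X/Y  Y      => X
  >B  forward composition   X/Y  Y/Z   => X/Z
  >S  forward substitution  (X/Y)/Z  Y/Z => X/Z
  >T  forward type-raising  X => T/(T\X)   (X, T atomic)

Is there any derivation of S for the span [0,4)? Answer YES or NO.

YES

[0,4] S   >
  [0,3] S/(S\N)   >
    [0,1] "which" : (S/(S\N))/PP
    [1,3] PP   >
      [1,2] "liked" : PP/(PP\S)
      [2,3] "from" : PP\S
  [3,4] "no" : S\N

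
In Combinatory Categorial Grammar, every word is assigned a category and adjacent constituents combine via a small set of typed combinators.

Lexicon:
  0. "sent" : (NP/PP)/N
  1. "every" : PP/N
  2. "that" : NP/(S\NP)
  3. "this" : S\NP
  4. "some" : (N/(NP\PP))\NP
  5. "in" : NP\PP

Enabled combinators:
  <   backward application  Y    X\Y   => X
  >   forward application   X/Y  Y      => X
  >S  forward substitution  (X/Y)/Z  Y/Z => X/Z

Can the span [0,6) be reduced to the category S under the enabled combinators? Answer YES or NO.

(NP/PP)/N PP/N NP/(S\NP) S\NP (N/(NP\PP))\NP NP\PP
CKY chart[0,6] = {NP}; S ∉ chart

NO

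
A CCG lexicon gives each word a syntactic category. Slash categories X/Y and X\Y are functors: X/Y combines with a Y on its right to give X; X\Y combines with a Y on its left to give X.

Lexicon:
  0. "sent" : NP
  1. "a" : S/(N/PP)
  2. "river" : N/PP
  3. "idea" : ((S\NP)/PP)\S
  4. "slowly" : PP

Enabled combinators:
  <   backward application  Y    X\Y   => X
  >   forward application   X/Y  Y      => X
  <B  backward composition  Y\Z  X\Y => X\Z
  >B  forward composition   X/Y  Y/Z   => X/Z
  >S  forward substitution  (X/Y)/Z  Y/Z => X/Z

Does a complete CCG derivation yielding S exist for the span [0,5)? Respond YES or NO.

[0,5] S   <
  [0,1] "sent" : NP
  [1,5] S\NP   >
    [1,4] (S\NP)/PP   <
      [1,3] S   >
        [1,2] "a" : S/(N/PP)
        [2,3] "river" : N/PP
      [3,4] "idea" : ((S\NP)/PP)\S
    [4,5] "slowly" : PP

YES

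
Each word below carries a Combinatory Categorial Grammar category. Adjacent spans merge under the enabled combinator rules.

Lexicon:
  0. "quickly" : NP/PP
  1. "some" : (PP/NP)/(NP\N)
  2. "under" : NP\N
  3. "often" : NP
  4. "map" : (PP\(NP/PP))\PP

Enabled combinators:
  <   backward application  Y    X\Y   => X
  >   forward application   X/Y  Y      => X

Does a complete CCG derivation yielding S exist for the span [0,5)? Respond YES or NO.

NP/PP (PP/NP)/(NP\N) NP\N NP (PP\(NP/PP))\PP
CKY chart[0,5] = {PP}; S ∉ chart

NO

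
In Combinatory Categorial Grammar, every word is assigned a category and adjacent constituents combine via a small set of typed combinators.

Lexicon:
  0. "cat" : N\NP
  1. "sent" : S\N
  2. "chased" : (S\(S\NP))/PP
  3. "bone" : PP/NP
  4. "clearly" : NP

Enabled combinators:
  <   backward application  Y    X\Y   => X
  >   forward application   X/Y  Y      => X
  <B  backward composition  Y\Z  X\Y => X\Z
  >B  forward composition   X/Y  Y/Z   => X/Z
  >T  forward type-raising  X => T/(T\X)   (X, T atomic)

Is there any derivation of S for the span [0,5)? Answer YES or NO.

[0,5] S   <
  [0,2] S\NP   <B
    [0,1] "cat" : N\NP
    [1,2] "sent" : S\N
  [2,5] S\(S\NP)   >
    [2,3] "chased" : (S\(S\NP))/PP
    [3,5] PP   >
      [3,4] "bone" : PP/NP
      [4,5] "clearly" : NP

YES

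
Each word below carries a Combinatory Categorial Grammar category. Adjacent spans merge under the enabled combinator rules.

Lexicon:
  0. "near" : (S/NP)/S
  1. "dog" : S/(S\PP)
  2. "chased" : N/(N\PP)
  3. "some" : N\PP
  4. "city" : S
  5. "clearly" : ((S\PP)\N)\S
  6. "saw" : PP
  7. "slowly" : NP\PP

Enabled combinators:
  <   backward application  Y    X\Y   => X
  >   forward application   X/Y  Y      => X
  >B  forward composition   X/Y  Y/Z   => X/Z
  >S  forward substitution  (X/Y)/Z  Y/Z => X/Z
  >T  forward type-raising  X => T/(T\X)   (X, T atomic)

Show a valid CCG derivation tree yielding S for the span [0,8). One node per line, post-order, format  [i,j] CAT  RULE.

[0,8] S   >
  [0,6] S/NP   >
    [0,1] "near" : (S/NP)/S
    [1,6] S   >
      [1,2] "dog" : S/(S\PP)
      [2,6] S\PP   <
        [2,4] N   >
          [2,3] "chased" : N/(N\PP)
          [3,4] "some" : N\PP
        [4,6] (S\PP)\N   <
          [4,5] "city" : S
          [5,6] "clearly" : ((S\PP)\N)\S
  [6,8] NP   >
    [6,7] NP/(NP\PP)   >T
      [6,7] "saw" : PP
    [7,8] "slowly" : NP\PP

[0,1] (S/NP)/S  lex  "near"
[1,2] S/(S\PP)  lex  "dog"
[2,3] N/(N\PP)  lex  "chased"
[3,4] N\PP  lex  "some"
[2,4] N  >  k=3
[4,5] S  lex  "city"
[5,6] ((S\PP)\N)\S  lex  "clearly"
[4,6] (S\PP)\N  <  k=5
[2,6] S\PP  <  k=4
[1,6] S  >  k=2
[0,6] S/NP  >  k=1
[6,7] PP  lex  "saw"
[6,7] NP/(NP\PP)  >T
[7,8] NP\PP  lex  "slowly"
[6,8] NP  >  k=7
[0,8] S  >  k=6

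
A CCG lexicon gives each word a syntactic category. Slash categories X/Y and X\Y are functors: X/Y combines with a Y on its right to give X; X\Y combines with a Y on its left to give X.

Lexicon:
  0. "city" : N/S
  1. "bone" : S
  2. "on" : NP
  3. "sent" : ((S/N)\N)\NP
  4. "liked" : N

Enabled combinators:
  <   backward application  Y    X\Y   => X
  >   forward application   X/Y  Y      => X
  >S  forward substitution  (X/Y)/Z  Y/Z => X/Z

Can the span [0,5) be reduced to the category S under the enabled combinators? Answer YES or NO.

[0,5] S   >
  [0,4] S/N   <
    [0,2] N   >
      [0,1] "city" : N/S
      [1,2] "bone" : S
    [2,4] (S/N)\N   <
      [2,3] "on" : NP
      [3,4] "sent" : ((S/N)\N)\NP
  [4,5] "liked" : N

YES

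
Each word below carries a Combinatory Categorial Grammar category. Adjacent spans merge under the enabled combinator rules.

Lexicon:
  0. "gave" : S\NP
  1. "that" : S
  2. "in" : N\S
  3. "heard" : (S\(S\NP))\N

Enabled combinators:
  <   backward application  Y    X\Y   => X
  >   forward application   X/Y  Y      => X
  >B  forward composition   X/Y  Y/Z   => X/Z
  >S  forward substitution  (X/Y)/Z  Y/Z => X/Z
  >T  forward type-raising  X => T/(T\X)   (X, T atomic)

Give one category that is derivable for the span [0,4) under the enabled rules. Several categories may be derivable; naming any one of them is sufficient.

[0,4] S   <
  [0,1] "gave" : S\NP
  [1,4] S\(S\NP)   <
    [1,3] N   >
      [1,2] N/(N\S)   >T
        [1,2] "that" : S
      [2,3] "in" : N\S
    [3,4] "heard" : (S\(S\NP))\N

S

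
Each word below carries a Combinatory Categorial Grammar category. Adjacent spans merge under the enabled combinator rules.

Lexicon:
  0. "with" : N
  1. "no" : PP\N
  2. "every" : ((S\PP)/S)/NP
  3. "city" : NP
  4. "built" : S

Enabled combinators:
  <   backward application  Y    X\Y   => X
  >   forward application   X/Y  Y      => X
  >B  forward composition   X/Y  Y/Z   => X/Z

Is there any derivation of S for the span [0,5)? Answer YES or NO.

YES

[0,5] S   <
  [0,2] PP   <
    [0,1] "with" : N
    [1,2] "no" : PP\N
  [2,5] S\PP   >
    [2,4] (S\PP)/S   >
      [2,3] "every" : ((S\PP)/S)/NP
      [3,4] "city" : NP
    [4,5] "built" : S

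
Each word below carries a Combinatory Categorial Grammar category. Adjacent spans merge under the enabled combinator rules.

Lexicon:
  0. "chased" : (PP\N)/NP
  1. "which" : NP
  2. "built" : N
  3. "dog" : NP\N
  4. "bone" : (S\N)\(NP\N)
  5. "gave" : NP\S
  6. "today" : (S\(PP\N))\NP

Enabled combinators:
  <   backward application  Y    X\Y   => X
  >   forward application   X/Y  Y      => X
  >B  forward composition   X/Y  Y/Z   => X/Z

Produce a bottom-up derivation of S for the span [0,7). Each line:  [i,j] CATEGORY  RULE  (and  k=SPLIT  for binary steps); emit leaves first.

[0,1] (PP\N)/NP  lex  "chased"
[1,2] NP  lex  "which"
[0,2] PP\N  >  k=1
[2,3] N  lex  "built"
[3,4] NP\N  lex  "dog"
[4,5] (S\N)\(NP\N)  lex  "bone"
[3,5] S\N  <  k=4
[2,5] S  <  k=3
[5,6] NP\S  lex  "gave"
[2,6] NP  <  k=5
[6,7] (S\(PP\N))\NP  lex  "today"
[2,7] S\(PP\N)  <  k=6
[0,7] S  <  k=2

[0,7] S   <
  [0,2] PP\N   >
    [0,1] "chased" : (PP\N)/NP
    [1,2] "which" : NP
  [2,7] S\(PP\N)   <
    [2,6] NP   <
      [2,5] S   <
        [2,3] "built" : N
        [3,5] S\N   <
          [3,4] "dog" : NP\N
          [4,5] "bone" : (S\N)\(NP\N)
      [5,6] "gave" : NP\S
    [6,7] "today" : (S\(PP\N))\NP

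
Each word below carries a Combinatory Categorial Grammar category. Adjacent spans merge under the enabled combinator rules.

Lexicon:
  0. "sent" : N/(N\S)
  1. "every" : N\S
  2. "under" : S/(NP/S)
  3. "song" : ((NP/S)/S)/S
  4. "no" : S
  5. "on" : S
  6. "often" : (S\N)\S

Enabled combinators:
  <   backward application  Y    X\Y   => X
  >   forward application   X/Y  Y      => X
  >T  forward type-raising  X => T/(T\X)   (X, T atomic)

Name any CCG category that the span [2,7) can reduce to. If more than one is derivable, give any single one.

S\N

[0,7] S   <
  [0,2] N   >
    [0,1] "sent" : N/(N\S)
    [1,2] "every" : N\S
  [2,7] S\N   <
    [2,6] S   >
      [2,3] "under" : S/(NP/S)
      [3,6] NP/S   >
        [3,5] (NP/S)/S   >
          [3,4] "song" : ((NP/S)/S)/S
          [4,5] "no" : S
        [5,6] "on" : S
    [6,7] "often" : (S\N)\S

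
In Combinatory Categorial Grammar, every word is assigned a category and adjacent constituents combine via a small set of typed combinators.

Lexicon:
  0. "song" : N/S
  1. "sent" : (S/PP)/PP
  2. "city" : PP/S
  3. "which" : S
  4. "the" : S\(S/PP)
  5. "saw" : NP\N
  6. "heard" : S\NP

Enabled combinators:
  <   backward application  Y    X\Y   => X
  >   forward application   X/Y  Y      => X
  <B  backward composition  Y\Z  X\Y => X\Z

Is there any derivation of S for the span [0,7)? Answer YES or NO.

[0,7] S   <
  [0,5] N   >
    [0,1] "song" : N/S
    [1,5] S   <
      [1,4] S/PP   >
        [1,2] "sent" : (S/PP)/PP
        [2,4] PP   >
          [2,3] "city" : PP/S
          [3,4] "which" : S
      [4,5] "the" : S\(S/PP)
  [5,7] S\N   <B
    [5,6] "saw" : NP\N
    [6,7] "heard" : S\NP

YES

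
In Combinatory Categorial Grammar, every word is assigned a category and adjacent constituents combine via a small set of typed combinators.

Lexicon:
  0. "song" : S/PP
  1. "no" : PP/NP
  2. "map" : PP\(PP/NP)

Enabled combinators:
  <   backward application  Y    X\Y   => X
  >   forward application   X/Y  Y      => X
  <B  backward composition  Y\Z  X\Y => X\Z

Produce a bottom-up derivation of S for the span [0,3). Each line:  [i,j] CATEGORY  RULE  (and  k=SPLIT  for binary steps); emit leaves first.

[0,3] S   >
  [0,1] "song" : S/PP
  [1,3] PP   <
    [1,2] "no" : PP/NP
    [2,3] "map" : PP\(PP/NP)

[0,1] S/PP  lex  "song"
[1,2] PP/NP  lex  "no"
[2,3] PP\(PP/NP)  lex  "map"
[1,3] PP  <  k=2
[0,3] S  >  k=1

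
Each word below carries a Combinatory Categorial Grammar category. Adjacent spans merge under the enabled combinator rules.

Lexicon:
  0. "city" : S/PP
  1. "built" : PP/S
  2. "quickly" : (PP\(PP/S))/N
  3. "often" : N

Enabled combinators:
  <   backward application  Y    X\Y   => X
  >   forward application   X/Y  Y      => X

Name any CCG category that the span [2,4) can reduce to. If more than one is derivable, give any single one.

[0,4] S   >
  [0,1] "city" : S/PP
  [1,4] PP   <
    [1,2] "built" : PP/S
    [2,4] PP\(PP/S)   >
      [2,3] "quickly" : (PP\(PP/S))/N
      [3,4] "often" : N

PP\(PP/S)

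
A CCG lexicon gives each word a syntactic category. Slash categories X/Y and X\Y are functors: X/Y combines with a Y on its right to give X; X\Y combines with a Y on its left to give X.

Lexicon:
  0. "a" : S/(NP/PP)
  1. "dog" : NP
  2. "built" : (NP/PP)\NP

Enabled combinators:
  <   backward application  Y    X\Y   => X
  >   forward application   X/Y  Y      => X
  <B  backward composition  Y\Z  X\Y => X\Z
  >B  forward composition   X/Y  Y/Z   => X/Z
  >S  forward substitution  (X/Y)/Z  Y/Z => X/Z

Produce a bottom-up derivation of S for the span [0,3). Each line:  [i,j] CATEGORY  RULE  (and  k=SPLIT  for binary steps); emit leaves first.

[0,1] S/(NP/PP)  lex  "a"
[1,2] NP  lex  "dog"
[2,3] (NP/PP)\NP  lex  "built"
[1,3] NP/PP  <  k=2
[0,3] S  >  k=1

[0,3] S   >
  [0,1] "a" : S/(NP/PP)
  [1,3] NP/PP   <
    [1,2] "dog" : NP
    [2,3] "built" : (NP/PP)\NP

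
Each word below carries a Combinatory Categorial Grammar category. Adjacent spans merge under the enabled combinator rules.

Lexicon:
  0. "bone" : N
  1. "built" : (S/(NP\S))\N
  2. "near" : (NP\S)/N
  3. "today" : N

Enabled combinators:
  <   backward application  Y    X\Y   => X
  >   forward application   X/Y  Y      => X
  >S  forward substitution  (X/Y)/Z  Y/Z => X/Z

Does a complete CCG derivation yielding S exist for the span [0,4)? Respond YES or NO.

YES

[0,4] S   >
  [0,2] S/(NP\S)   <
    [0,1] "bone" : N
    [1,2] "built" : (S/(NP\S))\N
  [2,4] NP\S   >
    [2,3] "near" : (NP\S)/N
    [3,4] "today" : N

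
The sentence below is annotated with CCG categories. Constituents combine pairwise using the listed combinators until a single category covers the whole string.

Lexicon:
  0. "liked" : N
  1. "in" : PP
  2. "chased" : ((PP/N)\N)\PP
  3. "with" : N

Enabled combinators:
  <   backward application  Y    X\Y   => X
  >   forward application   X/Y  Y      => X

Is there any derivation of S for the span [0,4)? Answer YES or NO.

NO

N PP ((PP/N)\N)\PP N
CKY chart[0,4] = {PP}; S ∉ chart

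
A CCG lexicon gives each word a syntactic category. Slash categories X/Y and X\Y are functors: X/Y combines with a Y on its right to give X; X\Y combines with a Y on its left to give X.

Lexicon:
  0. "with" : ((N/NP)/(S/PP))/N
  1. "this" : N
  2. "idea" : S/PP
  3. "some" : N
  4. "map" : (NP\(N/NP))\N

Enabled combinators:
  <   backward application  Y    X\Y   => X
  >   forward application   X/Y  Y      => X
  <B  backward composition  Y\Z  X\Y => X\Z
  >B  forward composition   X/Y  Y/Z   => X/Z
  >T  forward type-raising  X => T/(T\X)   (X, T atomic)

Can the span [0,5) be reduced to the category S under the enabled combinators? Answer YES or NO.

((N/NP)/(S/PP))/N N S/PP N (NP\(N/NP))\N
CKY chart[0,5] = {N/(N\NP), NP, NP/(NP\NP), PP/(PP\NP), S/(S\NP)}; S ∉ chart

NO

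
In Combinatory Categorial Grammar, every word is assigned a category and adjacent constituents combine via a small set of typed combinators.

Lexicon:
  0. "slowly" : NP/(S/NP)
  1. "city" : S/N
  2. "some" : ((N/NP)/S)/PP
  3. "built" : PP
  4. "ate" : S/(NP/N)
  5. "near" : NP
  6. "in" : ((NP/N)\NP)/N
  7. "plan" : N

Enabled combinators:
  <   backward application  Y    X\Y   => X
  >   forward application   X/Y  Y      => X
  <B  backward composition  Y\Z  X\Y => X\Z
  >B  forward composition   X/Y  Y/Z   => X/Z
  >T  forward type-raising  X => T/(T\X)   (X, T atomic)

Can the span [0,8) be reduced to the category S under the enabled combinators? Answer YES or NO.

NO

NP/(S/NP) S/N ((N/NP)/S)/PP PP S/(NP/N) NP ((NP/N)\NP)/N N
CKY chart[0,8] = {N/(N\NP), NP, NP/(NP\NP), PP/(PP\NP), S/(S\NP)}; S ∉ chart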